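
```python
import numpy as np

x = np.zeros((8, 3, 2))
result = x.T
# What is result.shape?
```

(2, 3, 8)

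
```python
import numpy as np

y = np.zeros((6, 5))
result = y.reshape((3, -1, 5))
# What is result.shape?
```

(3, 2, 5)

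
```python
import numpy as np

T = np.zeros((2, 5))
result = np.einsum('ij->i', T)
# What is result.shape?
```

(2,)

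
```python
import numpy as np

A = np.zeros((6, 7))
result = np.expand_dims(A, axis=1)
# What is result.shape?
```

(6, 1, 7)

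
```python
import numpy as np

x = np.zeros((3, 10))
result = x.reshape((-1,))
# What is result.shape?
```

(30,)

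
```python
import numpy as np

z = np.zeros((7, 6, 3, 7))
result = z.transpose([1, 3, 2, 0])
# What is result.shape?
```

(6, 7, 3, 7)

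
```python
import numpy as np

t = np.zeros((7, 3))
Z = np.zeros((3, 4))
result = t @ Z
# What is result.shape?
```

(7, 4)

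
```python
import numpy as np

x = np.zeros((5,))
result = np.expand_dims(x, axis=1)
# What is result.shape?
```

(5, 1)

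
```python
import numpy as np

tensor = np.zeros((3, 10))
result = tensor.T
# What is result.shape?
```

(10, 3)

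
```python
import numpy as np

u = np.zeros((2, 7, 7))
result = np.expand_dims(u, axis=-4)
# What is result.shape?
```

(1, 2, 7, 7)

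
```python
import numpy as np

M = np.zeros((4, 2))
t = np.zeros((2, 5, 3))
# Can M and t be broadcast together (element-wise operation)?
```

No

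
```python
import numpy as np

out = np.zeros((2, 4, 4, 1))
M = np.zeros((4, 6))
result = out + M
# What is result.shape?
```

(2, 4, 4, 6)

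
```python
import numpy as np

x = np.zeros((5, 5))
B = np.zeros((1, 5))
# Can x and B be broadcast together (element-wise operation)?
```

Yes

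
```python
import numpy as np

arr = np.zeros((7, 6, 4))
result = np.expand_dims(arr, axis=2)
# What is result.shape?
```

(7, 6, 1, 4)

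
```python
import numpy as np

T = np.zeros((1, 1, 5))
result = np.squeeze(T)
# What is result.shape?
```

(5,)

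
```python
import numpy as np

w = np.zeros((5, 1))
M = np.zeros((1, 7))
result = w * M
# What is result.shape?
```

(5, 7)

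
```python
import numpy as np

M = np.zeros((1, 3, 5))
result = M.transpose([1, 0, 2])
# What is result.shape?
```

(3, 1, 5)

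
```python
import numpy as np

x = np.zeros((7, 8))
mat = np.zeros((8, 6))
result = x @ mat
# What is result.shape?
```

(7, 6)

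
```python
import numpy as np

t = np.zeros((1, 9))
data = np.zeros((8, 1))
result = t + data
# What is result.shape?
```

(8, 9)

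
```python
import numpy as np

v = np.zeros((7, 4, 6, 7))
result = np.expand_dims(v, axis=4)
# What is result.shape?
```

(7, 4, 6, 7, 1)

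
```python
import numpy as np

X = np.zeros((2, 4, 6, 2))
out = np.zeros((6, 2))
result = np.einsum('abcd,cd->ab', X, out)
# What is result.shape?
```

(2, 4)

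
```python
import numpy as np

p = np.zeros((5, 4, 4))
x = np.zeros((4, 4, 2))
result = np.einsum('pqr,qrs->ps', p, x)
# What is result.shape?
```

(5, 2)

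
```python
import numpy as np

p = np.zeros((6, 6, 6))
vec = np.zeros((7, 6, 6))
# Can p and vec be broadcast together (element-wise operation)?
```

No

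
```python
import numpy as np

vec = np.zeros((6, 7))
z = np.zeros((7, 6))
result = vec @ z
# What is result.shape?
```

(6, 6)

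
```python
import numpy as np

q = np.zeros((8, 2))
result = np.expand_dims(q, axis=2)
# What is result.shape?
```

(8, 2, 1)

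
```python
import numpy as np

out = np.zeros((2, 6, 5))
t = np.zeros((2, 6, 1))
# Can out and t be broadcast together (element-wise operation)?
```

Yes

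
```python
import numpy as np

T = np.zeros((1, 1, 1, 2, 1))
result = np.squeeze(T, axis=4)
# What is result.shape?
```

(1, 1, 1, 2)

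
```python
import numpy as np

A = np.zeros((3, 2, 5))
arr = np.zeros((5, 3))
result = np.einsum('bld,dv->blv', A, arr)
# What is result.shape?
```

(3, 2, 3)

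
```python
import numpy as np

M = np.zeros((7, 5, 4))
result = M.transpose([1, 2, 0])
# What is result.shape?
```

(5, 4, 7)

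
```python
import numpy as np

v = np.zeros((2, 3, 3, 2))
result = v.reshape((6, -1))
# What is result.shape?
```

(6, 6)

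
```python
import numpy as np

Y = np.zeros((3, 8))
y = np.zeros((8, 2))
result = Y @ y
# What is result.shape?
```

(3, 2)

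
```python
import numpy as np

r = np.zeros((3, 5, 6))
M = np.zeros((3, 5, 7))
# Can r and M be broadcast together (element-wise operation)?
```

No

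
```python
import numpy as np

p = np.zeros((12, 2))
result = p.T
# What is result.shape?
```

(2, 12)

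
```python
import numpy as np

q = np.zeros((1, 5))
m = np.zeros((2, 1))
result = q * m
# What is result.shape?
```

(2, 5)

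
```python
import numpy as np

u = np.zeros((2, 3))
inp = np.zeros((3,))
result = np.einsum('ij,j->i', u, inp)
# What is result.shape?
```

(2,)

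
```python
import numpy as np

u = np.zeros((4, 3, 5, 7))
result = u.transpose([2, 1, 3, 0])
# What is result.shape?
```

(5, 3, 7, 4)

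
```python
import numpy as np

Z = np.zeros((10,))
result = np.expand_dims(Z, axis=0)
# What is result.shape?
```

(1, 10)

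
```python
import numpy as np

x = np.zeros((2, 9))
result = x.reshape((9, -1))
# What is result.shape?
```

(9, 2)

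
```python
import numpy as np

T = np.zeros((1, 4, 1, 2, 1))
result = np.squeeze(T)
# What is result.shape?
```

(4, 2)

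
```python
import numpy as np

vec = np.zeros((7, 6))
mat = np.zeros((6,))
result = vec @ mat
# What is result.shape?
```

(7,)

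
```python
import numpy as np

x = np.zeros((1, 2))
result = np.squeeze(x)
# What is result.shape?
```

(2,)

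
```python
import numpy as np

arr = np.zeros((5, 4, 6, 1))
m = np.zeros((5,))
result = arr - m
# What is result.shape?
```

(5, 4, 6, 5)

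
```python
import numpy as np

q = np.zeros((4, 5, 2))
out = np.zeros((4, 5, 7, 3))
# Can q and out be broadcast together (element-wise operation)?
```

No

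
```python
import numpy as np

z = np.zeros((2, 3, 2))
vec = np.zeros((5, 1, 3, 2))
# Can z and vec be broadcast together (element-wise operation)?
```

Yes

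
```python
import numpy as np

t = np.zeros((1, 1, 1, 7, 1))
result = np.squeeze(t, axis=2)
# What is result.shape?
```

(1, 1, 7, 1)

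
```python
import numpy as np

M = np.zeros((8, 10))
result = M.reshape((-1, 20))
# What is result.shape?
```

(4, 20)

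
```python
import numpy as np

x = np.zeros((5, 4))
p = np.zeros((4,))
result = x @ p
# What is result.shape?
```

(5,)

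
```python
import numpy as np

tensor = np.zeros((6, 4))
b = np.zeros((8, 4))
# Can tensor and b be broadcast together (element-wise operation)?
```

No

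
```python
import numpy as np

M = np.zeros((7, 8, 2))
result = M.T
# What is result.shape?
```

(2, 8, 7)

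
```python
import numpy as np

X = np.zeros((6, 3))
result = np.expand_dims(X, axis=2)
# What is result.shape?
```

(6, 3, 1)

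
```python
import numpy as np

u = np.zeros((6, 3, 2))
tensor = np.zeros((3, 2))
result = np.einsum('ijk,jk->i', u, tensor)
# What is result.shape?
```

(6,)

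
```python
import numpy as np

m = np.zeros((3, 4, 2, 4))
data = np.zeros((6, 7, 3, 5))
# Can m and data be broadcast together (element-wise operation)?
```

No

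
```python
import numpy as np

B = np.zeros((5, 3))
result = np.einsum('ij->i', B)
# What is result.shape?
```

(5,)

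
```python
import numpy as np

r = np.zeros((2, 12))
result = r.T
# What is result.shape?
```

(12, 2)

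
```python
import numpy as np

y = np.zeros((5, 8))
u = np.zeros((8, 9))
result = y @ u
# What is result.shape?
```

(5, 9)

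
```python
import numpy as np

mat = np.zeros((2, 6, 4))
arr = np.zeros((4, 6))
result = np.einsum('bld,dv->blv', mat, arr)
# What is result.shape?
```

(2, 6, 6)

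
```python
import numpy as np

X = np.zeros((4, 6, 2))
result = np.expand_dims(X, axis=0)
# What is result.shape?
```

(1, 4, 6, 2)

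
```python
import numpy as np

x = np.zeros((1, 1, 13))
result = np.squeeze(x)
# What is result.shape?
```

(13,)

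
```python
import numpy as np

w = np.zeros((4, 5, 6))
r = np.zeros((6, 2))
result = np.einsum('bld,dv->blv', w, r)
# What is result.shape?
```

(4, 5, 2)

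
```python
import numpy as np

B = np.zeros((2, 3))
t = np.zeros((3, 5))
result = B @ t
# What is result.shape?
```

(2, 5)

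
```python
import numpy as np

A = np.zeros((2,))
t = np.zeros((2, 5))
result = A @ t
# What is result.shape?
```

(5,)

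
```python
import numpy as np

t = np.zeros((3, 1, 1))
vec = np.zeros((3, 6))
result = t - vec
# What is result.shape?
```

(3, 3, 6)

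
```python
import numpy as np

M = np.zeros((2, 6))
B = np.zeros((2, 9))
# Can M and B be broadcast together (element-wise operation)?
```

No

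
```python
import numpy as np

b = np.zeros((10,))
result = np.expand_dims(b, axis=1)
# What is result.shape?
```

(10, 1)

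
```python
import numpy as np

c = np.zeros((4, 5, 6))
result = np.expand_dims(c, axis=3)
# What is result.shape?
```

(4, 5, 6, 1)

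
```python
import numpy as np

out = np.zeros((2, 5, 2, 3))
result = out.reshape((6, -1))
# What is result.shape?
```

(6, 10)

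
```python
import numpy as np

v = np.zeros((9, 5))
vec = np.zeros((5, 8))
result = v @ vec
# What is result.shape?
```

(9, 8)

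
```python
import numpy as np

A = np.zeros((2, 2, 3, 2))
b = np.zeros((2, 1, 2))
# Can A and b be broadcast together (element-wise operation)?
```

Yes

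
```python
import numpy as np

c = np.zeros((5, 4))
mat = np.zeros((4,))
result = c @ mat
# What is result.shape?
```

(5,)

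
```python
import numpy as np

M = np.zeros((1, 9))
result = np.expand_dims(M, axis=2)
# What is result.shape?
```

(1, 9, 1)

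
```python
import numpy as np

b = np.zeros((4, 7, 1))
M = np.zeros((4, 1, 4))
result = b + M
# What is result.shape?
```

(4, 7, 4)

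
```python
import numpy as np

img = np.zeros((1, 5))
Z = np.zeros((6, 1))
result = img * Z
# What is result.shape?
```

(6, 5)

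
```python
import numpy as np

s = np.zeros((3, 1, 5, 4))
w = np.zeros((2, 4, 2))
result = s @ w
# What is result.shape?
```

(3, 2, 5, 2)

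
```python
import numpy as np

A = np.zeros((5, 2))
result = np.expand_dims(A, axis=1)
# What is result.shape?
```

(5, 1, 2)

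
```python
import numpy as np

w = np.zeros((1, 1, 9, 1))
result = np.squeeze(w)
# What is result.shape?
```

(9,)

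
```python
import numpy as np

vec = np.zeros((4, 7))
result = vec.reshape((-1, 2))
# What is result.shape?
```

(14, 2)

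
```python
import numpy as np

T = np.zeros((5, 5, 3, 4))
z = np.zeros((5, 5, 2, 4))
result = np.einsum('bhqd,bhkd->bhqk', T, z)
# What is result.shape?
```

(5, 5, 3, 2)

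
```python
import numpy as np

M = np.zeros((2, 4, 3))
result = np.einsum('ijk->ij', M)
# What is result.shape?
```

(2, 4)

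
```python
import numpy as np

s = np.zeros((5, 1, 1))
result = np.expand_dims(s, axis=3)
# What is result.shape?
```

(5, 1, 1, 1)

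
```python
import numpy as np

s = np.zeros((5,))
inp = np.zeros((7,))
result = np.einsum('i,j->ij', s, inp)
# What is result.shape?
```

(5, 7)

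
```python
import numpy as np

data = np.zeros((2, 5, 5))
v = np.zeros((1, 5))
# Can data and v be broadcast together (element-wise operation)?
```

Yes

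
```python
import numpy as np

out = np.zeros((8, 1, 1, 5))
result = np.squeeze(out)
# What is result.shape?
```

(8, 5)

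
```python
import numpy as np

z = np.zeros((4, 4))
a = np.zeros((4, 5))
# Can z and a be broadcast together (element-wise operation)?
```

No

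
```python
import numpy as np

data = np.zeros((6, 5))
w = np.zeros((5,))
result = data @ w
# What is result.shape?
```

(6,)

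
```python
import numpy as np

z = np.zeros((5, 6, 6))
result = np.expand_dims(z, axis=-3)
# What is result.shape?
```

(5, 1, 6, 6)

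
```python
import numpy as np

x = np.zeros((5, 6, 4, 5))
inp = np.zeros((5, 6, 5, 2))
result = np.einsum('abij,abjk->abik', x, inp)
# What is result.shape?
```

(5, 6, 4, 2)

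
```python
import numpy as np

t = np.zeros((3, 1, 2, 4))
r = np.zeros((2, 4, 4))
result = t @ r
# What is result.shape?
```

(3, 2, 2, 4)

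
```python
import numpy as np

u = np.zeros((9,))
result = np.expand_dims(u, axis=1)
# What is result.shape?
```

(9, 1)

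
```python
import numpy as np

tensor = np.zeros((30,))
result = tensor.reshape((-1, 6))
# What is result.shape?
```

(5, 6)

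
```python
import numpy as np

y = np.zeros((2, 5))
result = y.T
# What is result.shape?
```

(5, 2)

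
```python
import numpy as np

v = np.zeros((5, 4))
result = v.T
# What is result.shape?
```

(4, 5)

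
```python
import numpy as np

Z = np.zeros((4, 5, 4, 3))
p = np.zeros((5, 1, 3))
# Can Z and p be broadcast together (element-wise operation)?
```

Yes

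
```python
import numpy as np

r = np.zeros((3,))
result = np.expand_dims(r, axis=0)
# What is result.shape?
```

(1, 3)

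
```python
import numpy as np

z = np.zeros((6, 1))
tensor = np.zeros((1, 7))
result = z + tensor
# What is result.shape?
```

(6, 7)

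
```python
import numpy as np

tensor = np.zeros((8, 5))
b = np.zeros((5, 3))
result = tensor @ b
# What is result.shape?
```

(8, 3)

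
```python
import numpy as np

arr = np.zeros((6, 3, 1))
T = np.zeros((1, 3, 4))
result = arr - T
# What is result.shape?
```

(6, 3, 4)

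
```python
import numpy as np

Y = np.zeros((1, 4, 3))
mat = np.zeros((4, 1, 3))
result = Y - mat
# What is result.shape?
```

(4, 4, 3)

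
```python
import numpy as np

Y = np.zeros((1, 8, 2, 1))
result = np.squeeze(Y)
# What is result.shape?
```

(8, 2)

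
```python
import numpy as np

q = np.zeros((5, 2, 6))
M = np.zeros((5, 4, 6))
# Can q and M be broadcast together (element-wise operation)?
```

No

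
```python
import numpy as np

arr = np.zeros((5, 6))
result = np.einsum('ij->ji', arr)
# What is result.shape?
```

(6, 5)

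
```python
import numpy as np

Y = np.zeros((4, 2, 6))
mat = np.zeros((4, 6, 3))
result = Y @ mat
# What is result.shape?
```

(4, 2, 3)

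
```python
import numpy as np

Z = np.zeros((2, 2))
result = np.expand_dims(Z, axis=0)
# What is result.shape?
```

(1, 2, 2)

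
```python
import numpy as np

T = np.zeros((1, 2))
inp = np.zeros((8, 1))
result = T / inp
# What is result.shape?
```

(8, 2)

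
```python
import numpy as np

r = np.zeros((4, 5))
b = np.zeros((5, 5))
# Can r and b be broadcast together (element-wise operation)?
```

No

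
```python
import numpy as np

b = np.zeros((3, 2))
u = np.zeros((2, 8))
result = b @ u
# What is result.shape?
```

(3, 8)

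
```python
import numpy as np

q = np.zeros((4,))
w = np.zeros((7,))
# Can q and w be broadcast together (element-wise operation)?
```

No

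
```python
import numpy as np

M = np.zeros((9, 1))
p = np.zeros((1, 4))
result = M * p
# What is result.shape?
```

(9, 4)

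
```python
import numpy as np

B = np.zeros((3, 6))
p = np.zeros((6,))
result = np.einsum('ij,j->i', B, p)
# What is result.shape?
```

(3,)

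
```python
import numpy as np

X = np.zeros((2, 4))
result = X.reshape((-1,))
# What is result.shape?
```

(8,)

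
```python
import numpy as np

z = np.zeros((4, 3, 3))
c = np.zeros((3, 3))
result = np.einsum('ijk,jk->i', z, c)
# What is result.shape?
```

(4,)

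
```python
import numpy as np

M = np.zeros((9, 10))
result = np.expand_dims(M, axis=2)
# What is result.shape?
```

(9, 10, 1)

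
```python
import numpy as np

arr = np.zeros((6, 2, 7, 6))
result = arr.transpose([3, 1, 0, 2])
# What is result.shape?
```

(6, 2, 6, 7)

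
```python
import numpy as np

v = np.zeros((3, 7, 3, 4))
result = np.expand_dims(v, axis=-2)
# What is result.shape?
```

(3, 7, 3, 1, 4)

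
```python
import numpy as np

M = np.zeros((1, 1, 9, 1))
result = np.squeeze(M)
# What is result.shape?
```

(9,)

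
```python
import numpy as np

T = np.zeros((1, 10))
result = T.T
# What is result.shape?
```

(10, 1)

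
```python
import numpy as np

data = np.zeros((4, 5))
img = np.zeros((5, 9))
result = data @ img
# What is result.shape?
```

(4, 9)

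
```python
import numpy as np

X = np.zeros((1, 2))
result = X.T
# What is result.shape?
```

(2, 1)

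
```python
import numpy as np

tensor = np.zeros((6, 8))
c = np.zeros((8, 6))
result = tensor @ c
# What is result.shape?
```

(6, 6)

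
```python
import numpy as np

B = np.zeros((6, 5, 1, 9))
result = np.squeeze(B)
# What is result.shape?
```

(6, 5, 9)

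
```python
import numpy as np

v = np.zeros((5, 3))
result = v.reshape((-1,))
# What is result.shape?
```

(15,)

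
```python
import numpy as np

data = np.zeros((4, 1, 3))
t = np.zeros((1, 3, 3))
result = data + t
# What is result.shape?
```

(4, 3, 3)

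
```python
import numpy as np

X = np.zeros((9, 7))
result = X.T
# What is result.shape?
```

(7, 9)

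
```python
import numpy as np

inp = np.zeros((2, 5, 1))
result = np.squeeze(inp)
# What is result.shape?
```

(2, 5)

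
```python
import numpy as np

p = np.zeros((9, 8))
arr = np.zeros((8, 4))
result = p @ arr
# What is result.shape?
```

(9, 4)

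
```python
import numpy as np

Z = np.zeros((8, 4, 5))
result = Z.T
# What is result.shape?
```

(5, 4, 8)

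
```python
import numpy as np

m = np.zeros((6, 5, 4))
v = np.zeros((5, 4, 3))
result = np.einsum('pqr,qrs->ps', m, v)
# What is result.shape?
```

(6, 3)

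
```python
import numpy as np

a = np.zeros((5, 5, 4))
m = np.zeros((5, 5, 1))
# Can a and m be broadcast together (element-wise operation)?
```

Yes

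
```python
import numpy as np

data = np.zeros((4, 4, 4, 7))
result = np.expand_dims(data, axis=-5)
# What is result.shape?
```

(1, 4, 4, 4, 7)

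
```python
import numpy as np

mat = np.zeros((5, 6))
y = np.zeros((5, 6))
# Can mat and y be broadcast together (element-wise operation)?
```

Yes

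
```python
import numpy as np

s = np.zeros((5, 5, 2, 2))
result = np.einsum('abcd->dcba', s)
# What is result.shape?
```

(2, 2, 5, 5)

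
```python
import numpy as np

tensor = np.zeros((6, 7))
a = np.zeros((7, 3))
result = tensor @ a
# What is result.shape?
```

(6, 3)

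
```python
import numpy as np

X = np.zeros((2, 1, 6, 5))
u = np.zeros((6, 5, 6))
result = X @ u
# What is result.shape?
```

(2, 6, 6, 6)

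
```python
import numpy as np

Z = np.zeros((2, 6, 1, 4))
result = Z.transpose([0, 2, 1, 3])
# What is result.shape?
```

(2, 1, 6, 4)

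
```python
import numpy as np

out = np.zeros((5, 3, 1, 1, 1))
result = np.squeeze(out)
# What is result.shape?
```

(5, 3)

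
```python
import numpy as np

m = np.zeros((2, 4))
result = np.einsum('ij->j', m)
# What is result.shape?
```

(4,)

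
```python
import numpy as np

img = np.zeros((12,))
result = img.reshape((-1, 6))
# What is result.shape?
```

(2, 6)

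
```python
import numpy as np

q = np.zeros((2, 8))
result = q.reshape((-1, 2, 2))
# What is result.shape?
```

(4, 2, 2)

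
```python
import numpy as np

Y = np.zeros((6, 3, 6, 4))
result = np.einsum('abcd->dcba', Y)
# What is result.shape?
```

(4, 6, 3, 6)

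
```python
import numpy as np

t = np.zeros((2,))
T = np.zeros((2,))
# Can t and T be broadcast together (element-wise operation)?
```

Yes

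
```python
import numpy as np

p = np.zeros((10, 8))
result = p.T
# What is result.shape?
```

(8, 10)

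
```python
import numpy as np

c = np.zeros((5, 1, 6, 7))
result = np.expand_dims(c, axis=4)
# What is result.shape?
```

(5, 1, 6, 7, 1)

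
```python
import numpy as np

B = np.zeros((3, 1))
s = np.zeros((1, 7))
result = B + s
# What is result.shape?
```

(3, 7)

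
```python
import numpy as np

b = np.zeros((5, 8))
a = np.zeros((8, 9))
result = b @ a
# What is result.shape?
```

(5, 9)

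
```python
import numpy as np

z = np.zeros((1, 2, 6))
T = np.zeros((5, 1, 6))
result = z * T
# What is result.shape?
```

(5, 2, 6)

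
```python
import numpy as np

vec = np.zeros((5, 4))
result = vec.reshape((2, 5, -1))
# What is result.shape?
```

(2, 5, 2)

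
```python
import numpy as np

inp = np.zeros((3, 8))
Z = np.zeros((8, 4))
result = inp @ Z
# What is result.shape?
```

(3, 4)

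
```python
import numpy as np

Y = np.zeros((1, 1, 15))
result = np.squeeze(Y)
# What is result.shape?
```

(15,)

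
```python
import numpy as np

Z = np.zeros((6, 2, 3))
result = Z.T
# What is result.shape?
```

(3, 2, 6)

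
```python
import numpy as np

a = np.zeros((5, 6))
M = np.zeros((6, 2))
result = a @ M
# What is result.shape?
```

(5, 2)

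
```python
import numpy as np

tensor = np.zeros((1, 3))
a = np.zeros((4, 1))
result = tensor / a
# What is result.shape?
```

(4, 3)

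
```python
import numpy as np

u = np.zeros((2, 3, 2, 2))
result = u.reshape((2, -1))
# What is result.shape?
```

(2, 12)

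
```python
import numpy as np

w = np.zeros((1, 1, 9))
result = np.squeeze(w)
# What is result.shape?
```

(9,)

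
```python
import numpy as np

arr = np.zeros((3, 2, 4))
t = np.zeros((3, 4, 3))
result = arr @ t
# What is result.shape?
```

(3, 2, 3)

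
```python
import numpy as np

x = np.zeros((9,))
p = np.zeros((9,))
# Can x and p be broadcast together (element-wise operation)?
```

Yes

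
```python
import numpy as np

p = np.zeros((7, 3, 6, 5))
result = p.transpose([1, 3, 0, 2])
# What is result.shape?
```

(3, 5, 7, 6)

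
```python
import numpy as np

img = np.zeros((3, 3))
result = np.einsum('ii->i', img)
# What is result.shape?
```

(3,)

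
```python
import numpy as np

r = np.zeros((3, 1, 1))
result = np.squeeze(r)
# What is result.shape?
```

(3,)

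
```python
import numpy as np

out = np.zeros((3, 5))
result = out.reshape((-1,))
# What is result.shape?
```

(15,)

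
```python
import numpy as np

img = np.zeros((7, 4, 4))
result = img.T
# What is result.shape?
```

(4, 4, 7)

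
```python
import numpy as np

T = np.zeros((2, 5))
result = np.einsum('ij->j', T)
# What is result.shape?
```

(5,)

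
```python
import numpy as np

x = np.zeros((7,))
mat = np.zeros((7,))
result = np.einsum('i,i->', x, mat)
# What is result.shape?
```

()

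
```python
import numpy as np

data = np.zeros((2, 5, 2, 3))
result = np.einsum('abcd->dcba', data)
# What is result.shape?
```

(3, 2, 5, 2)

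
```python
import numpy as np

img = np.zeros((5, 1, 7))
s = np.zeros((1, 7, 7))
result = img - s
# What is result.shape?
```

(5, 7, 7)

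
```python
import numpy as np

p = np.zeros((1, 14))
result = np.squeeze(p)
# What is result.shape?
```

(14,)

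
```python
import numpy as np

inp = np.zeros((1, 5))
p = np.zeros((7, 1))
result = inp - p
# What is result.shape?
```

(7, 5)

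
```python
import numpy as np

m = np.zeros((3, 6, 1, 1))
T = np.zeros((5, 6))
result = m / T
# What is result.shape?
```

(3, 6, 5, 6)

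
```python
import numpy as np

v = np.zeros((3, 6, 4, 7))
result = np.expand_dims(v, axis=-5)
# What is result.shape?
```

(1, 3, 6, 4, 7)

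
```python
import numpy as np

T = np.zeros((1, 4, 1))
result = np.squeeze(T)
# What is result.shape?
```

(4,)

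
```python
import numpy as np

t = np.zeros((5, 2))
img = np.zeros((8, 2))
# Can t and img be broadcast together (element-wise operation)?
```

No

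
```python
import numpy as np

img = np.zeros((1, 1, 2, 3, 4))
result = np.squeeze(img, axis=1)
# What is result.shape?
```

(1, 2, 3, 4)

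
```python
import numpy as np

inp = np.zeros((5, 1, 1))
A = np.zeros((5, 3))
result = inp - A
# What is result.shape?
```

(5, 5, 3)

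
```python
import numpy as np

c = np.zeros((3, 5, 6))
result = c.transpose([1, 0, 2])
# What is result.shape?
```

(5, 3, 6)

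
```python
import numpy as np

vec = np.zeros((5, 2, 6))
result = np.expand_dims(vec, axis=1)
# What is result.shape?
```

(5, 1, 2, 6)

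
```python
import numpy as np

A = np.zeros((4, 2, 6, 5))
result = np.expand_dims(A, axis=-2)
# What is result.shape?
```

(4, 2, 6, 1, 5)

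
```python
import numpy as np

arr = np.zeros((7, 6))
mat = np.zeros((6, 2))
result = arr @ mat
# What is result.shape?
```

(7, 2)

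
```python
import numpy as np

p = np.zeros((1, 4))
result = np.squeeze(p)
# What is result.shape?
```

(4,)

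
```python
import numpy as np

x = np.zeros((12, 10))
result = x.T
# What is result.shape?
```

(10, 12)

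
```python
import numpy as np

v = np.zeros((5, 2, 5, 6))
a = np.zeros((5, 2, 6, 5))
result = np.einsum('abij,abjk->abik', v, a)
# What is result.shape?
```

(5, 2, 5, 5)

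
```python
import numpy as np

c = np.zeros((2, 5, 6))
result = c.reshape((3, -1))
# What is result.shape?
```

(3, 20)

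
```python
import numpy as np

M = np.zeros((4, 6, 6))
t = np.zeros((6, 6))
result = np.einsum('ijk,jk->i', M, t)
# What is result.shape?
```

(4,)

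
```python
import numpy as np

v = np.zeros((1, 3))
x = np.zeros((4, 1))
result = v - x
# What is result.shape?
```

(4, 3)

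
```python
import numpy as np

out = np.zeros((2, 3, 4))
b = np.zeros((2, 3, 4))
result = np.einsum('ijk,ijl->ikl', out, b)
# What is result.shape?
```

(2, 4, 4)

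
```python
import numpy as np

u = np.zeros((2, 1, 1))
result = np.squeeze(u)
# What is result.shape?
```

(2,)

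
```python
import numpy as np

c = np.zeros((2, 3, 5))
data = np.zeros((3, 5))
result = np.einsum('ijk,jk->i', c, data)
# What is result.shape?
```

(2,)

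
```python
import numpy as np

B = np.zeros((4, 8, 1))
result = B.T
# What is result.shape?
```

(1, 8, 4)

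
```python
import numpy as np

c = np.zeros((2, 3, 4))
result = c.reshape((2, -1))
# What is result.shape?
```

(2, 12)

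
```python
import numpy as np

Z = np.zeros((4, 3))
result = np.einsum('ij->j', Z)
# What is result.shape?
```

(3,)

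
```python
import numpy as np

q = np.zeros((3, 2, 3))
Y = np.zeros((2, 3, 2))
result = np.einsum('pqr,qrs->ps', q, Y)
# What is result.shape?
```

(3, 2)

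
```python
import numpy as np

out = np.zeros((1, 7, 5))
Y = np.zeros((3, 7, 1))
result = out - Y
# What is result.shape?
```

(3, 7, 5)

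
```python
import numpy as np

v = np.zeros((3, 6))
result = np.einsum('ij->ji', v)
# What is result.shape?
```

(6, 3)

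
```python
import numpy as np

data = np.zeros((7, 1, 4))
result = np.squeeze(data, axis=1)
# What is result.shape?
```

(7, 4)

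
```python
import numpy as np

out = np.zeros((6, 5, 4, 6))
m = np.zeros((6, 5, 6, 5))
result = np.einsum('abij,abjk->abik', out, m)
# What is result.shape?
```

(6, 5, 4, 5)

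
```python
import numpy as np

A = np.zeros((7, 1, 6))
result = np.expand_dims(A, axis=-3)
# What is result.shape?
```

(7, 1, 1, 6)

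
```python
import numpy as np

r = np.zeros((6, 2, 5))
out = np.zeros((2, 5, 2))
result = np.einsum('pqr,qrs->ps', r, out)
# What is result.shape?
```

(6, 2)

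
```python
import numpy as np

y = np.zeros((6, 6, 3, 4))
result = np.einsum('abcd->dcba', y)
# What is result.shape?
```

(4, 3, 6, 6)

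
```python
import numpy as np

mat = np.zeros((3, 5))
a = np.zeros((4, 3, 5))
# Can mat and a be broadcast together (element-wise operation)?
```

Yes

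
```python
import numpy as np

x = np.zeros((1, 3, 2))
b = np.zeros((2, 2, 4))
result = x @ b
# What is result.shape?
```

(2, 3, 4)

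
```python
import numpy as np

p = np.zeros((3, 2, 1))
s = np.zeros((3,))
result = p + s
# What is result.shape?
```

(3, 2, 3)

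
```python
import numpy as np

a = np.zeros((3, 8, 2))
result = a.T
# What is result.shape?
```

(2, 8, 3)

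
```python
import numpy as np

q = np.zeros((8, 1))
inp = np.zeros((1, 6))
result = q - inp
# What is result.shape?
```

(8, 6)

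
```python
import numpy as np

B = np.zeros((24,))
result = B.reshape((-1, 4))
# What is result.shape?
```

(6, 4)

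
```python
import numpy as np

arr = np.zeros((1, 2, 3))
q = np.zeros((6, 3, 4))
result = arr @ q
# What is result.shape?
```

(6, 2, 4)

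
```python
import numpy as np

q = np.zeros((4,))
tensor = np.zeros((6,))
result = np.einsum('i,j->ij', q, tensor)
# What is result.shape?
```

(4, 6)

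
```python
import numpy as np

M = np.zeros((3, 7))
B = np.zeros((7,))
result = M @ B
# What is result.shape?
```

(3,)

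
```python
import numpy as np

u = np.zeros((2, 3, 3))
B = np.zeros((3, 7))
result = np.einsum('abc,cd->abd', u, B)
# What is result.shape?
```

(2, 3, 7)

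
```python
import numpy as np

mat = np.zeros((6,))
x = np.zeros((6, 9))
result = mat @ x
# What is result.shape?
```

(9,)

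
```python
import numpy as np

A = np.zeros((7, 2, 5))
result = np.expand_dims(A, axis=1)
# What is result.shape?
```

(7, 1, 2, 5)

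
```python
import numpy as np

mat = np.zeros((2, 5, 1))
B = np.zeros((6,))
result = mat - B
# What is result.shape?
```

(2, 5, 6)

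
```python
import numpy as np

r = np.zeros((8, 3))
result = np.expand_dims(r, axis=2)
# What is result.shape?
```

(8, 3, 1)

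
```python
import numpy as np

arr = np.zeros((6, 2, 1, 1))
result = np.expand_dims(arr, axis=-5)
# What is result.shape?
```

(1, 6, 2, 1, 1)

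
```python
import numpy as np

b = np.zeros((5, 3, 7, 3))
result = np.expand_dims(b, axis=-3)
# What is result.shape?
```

(5, 3, 1, 7, 3)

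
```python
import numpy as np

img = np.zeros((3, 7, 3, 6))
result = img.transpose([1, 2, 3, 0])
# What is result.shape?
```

(7, 3, 6, 3)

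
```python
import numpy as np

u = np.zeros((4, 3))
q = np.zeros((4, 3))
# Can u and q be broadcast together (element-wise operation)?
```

Yes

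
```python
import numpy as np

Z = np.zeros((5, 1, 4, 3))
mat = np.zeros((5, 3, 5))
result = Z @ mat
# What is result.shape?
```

(5, 5, 4, 5)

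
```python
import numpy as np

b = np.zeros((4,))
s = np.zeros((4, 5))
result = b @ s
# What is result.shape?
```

(5,)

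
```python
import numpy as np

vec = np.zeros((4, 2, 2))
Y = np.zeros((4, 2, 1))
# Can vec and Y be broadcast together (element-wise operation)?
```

Yes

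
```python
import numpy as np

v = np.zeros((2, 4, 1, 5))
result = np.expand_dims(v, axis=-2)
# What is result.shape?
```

(2, 4, 1, 1, 5)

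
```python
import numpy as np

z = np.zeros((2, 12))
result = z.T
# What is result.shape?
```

(12, 2)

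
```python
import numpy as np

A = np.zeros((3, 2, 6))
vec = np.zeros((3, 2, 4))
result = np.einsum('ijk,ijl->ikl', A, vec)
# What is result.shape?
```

(3, 6, 4)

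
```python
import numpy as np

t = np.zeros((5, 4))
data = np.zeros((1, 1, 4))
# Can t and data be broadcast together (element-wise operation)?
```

Yes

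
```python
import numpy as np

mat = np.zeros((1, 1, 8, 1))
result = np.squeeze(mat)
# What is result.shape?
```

(8,)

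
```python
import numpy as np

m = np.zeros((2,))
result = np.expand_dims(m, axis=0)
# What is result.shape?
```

(1, 2)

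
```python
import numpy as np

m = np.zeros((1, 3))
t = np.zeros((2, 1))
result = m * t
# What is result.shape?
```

(2, 3)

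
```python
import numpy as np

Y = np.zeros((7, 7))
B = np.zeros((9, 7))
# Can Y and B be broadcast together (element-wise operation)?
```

No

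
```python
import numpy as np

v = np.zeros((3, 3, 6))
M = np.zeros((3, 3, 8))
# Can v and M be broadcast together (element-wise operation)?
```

No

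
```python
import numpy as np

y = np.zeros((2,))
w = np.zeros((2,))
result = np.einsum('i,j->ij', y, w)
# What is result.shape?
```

(2, 2)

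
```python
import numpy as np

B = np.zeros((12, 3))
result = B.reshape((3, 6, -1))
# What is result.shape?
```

(3, 6, 2)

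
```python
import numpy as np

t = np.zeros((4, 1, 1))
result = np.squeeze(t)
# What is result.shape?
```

(4,)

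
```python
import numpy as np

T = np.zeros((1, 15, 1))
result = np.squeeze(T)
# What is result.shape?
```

(15,)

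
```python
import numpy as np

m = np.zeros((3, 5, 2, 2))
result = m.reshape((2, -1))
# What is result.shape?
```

(2, 30)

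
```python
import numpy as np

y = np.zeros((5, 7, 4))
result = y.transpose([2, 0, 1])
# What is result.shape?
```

(4, 5, 7)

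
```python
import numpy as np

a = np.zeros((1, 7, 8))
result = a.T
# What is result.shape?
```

(8, 7, 1)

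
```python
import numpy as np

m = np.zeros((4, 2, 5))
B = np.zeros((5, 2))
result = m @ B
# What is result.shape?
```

(4, 2, 2)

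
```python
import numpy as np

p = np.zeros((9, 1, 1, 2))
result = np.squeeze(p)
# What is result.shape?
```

(9, 2)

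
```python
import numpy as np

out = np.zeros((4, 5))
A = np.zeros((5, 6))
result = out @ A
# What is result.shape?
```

(4, 6)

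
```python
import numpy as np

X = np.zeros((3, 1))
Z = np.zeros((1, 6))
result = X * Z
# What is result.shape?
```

(3, 6)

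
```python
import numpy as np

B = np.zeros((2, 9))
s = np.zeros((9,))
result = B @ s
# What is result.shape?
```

(2,)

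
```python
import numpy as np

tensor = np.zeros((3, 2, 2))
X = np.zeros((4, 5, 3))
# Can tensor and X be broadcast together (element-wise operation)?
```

No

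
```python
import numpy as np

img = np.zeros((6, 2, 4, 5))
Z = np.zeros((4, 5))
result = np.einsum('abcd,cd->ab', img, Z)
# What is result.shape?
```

(6, 2)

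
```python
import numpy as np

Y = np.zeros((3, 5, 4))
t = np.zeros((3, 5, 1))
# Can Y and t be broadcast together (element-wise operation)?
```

Yes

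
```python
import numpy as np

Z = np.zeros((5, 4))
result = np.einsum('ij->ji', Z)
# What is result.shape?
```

(4, 5)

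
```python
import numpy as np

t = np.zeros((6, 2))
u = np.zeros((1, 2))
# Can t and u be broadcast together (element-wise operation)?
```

Yes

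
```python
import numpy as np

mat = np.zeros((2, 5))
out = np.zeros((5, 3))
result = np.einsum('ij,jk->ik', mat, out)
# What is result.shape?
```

(2, 3)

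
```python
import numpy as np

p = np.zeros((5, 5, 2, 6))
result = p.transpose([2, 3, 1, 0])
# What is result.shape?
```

(2, 6, 5, 5)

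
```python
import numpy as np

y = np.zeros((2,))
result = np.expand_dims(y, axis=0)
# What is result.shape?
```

(1, 2)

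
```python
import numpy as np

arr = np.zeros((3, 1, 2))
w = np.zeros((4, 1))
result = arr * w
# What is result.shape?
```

(3, 4, 2)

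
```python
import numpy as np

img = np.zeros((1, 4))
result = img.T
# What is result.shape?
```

(4, 1)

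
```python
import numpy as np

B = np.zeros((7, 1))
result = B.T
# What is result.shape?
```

(1, 7)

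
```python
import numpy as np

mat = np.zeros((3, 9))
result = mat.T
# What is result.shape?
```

(9, 3)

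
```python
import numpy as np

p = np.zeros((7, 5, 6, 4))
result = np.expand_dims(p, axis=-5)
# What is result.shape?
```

(1, 7, 5, 6, 4)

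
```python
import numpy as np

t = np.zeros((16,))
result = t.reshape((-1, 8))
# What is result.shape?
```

(2, 8)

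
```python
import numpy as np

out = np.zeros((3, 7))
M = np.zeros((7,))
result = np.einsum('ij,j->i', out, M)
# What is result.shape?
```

(3,)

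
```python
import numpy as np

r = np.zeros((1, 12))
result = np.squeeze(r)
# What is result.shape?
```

(12,)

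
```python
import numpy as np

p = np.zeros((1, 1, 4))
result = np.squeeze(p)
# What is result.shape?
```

(4,)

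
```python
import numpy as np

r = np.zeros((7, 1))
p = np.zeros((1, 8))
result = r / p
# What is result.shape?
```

(7, 8)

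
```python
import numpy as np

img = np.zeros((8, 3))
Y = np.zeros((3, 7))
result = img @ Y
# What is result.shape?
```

(8, 7)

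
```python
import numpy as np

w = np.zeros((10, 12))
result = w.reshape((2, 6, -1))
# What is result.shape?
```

(2, 6, 10)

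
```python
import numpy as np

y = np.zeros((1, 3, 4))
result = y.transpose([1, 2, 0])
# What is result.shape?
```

(3, 4, 1)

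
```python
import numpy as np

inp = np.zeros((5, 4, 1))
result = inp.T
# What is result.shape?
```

(1, 4, 5)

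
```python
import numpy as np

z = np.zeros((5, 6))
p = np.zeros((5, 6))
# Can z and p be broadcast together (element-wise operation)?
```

Yes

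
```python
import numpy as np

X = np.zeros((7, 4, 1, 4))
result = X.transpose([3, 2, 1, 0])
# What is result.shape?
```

(4, 1, 4, 7)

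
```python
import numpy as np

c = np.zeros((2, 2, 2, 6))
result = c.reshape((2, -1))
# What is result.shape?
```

(2, 24)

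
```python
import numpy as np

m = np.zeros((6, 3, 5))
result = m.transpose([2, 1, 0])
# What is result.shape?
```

(5, 3, 6)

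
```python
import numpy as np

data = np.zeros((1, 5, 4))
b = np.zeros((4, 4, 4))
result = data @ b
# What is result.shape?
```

(4, 5, 4)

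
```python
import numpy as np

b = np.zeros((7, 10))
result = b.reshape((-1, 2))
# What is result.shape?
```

(35, 2)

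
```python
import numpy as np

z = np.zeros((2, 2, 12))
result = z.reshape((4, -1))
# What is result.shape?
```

(4, 12)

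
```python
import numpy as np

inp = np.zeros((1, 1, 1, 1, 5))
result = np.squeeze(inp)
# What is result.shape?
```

(5,)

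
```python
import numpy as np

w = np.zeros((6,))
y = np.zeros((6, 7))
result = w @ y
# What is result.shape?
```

(7,)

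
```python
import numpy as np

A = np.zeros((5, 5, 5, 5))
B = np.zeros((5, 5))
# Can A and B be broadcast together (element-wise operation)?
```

Yes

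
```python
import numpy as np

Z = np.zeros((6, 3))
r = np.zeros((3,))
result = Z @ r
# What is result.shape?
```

(6,)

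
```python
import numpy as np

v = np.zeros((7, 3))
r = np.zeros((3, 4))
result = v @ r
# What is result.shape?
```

(7, 4)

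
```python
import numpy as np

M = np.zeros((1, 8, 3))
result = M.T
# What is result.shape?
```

(3, 8, 1)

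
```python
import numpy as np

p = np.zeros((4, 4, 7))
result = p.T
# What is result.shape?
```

(7, 4, 4)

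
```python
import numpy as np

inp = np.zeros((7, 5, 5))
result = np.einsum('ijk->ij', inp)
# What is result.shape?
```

(7, 5)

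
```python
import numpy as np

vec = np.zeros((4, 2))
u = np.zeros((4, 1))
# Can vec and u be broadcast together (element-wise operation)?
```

Yes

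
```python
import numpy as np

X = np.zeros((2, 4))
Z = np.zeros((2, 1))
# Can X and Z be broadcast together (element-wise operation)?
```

Yes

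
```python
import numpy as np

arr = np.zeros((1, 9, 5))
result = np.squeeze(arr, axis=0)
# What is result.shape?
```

(9, 5)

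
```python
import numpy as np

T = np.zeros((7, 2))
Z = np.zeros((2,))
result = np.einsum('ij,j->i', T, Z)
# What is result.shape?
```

(7,)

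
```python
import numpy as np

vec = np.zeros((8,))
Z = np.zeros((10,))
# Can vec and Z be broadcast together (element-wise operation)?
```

No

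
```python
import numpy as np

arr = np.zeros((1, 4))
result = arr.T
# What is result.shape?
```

(4, 1)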